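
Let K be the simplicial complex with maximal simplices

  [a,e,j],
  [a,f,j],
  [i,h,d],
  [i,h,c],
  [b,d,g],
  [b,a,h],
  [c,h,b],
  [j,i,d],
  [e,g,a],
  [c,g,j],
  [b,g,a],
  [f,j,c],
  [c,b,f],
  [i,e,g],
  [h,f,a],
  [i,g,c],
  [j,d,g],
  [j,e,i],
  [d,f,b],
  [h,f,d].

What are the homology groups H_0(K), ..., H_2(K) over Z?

Take the total order a < b < c < d < e < f < g < h < i < j on the vertex set. Then K (dimension 2) consists of the simplices:

  0-simplices (10): a, b, c, d, e, f, g, h, i, j
  1-simplices (30): ab, ae, af, ag, ah, aj, bc, bd, bf, bg, bh, cf, cg, ch, ci, cj, df, dg, dh, di, dj, eg, ei, ej, fh, fj, gi, gj, hi, ij
  2-simplices (20): abg, abh, aeg, aej, afh, afj, bcf, bch, bdf, bdg, cfj, cgi, cgj, chi, dfh, dgj, dhi, dij, egi, eij

giving chain groups C_0 ≅ Z^10, C_1 ≅ Z^30, C_2 ≅ Z^20.

∂_1: C_1 → C_0 maps an edge to its endpoints' difference, ∂[p,q] = q − p.
As a 10×30 matrix over Z this has rank 9, with invariant factors (1,1,1,1,1,1,1,1,1).

The boundary map ∂_2: C_2 → C_1 sends each 2-simplex [p,q,r] to [q,r] − [p,r] + [p,q]. For instance
  ∂bcf = cf − bf + bc,
  ∂abh = bh − ah + ab.
As a 30×20 matrix over Z this has rank 20, with invariant factors (1,1,1,1,1,1,1,1,1,1,1,1,1,1,1,1,1,1,1,2).

Reading off H_k = ker ∂_k / im ∂_{k+1}:

  H_0: rank C_0 − rank ∂_1 = 10 − 9 = 1, and the invariant factors of ∂_1 are all 1, so H_0 ≅ Z.
  H_1: rank ker ∂_1 − rank ∂_2 = (30 − 9) − 20 = 1, and ∂_2 has invariant factor 2 > 1, so H_1 ≅ Z ⊕ Z/2Z.
  H_2: rank ker ∂_2 − rank ∂_3 = (20 − 20) − 0 = 0, and there is no ∂_3, so H_2 ≅ 0.

As a check, the Euler characteristic is 10 − 30 + 20 = 0, which agrees with 1 − 1 + 0 = 0.

H_0 = Z,  H_1 = Z ⊕ Z/2Z,  H_2 = 0.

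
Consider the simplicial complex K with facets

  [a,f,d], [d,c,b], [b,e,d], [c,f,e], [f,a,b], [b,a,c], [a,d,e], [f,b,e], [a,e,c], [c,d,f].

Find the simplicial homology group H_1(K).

Take the total order a < b < c < d < e < f on the vertex set. Then K (dimension 2) consists of the simplices:

  0-simplices (6): a, b, c, d, e, f
  1-simplices (15): ab, ac, ad, ae, af, bc, bd, be, bf, cd, ce, cf, de, df, ef
  2-simplices (10): abc, abf, ace, ade, adf, bcd, bde, bef, cdf, cef

Hence C_0 ≅ Z^6, C_1 ≅ Z^15, C_2 ≅ Z^10.

∂_1: C_1 → C_0 maps an edge to its endpoints' difference, ∂[p,q] = q − p. For instance
  ∂de = e − d.
This gives a 6×15 integer matrix of rank 5; reducing to Smith normal form yields diagonal entries (1,1,1,1,1).

The boundary map ∂_2: C_2 → C_1 sends each 2-simplex [p,q,r] to [q,r] − [p,r] + [p,q]. For instance
  ∂cdf = df − cf + cd,
  ∂bcd = cd − bd + bc.
The 15×10 boundary matrix has rank 10 and Smith normal form diag(1,1,1,1,1,1,1,1,1,2).

From H_k ≅ ker(∂_k) / im(∂_{k+1}) we obtain:

  H_1: rank ker ∂_1 − rank ∂_2 = (15 − 5) − 10 = 0, and ∂_2 has invariant factor 2 > 1, so H_1 = Z/2.

H_1 ≅ Z/2.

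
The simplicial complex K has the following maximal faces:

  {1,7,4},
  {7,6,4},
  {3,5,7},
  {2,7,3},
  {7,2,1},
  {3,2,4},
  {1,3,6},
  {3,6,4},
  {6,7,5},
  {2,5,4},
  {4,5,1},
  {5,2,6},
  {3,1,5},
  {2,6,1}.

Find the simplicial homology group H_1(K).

Take the total order 1 < 2 < 3 < 4 < 5 < 6 < 7 on the vertex set. Then K (dimension 2) consists of the simplices:

  0-simplices (7): [1], [2], [3], [4], [5], [6], [7]
  1-simplices (21): [1,2], [1,3], [1,4], [1,5], [1,6], [1,7], [2,3], [2,4], [2,5], [2,6], [2,7], [3,4], [3,5], [3,6], [3,7], [4,5], [4,6], [4,7], [5,6], [5,7], [6,7]
  2-simplices (14): [1,2,6], [1,2,7], [1,3,5], [1,3,6], [1,4,5], [1,4,7], [2,3,4], [2,3,7], [2,4,5], [2,5,6], [3,4,6], [3,5,7], [4,6,7], [5,6,7]

so the chain groups are C_0 ≅ Z^7, C_1 ≅ Z^21, C_2 ≅ Z^14.

Boundary ∂_1: C_1 → C_0 is given by ∂[p,q] = [q] − [p].
This gives a 7×21 integer matrix of rank 6; reducing to Smith normal form yields diagonal entries (1,1,1,1,1,1).

Boundary ∂_2: C_2 → C_1 acts by ∂[p,q,r] = [q,r] − [p,r] + [p,q]. For instance
  ∂[2,3,7] = [3,7] − [2,7] + [2,3],
  ∂[2,3,4] = [3,4] − [2,4] + [2,3].
The resulting 21×14 matrix has rank 13, and its Smith normal form has invariant factors (1,1,1,1,1,1,1,1,1,1,1,1,1).

Computing H_k = (kernel of ∂_k) / (image of ∂_{k+1}):

  H_1: rank ker ∂_1 − rank ∂_2 = (21 − 6) − 13 = 2, and the invariant factors of ∂_2 are all 1, so H_1 ≅ Z^2.

(K is a triangulation of the torus T^2.)

H_1 = Z^2.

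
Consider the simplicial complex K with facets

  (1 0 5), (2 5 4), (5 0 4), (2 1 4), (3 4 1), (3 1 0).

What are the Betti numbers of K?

Fix the vertex order 0 < 1 < 2 < 3 < 4 < 5 and write every simplex with vertices in increasing order. Then dim K = 2 and the simplices of K are:

  0-simplices (6): [0], [1], [2], [3], [4], [5]
  1-simplices (12): [0,1], [0,3], [0,4], [0,5], [1,2], [1,3], [1,4], [1,5], [2,4], [2,5], [3,4], [4,5]
  2-simplices (6): [0,1,3], [0,1,5], [0,4,5], [1,2,4], [1,3,4], [2,4,5]

so the chain groups are C_0 ≅ Z^6, C_1 ≅ Z^12, C_2 ≅ Z^6.

∂_1: C_1 → C_0 maps an edge to its endpoints' difference, ∂[p,q] = q − p.
This gives a 6×12 integer matrix of rank 5; reducing to Smith normal form yields diagonal entries (1,1,1,1,1).

The boundary map ∂_2: C_2 → C_1 sends each 2-simplex [p,q,r] to [q,r] − [p,r] + [p,q]. For instance
  ∂[0,1,5] = [1,5] − [0,5] + [0,1],
  ∂[1,3,4] = [3,4] − [1,4] + [1,3].
The resulting 12×6 matrix has rank 6, and its Smith normal form has invariant factors (1,1,1,1,1,1).

From H_k ≅ ker(∂_k) / im(∂_{k+1}) we obtain:

  H_0: rank C_0 − rank ∂_1 = 6 − 5 = 1, and the invariant factors of ∂_1 are all 1, so H_0 ≅ Z.
  H_1: rank ker ∂_1 − rank ∂_2 = (12 − 5) − 6 = 1, and the invariant factors of ∂_2 are all 1, so H_1 ≅ Z.
  H_2: rank ker ∂_2 − rank ∂_3 = (6 − 6) − 0 = 0, and there is no ∂_3, so H_2 ≅ 0.

(K is a triangulation of the cylinder S^1 x I.)

Hence the Betti numbers are b_0 = 1, b_1 = 1, b_2 = 0.

b_0 = 1, b_1 = 1, b_2 = 0.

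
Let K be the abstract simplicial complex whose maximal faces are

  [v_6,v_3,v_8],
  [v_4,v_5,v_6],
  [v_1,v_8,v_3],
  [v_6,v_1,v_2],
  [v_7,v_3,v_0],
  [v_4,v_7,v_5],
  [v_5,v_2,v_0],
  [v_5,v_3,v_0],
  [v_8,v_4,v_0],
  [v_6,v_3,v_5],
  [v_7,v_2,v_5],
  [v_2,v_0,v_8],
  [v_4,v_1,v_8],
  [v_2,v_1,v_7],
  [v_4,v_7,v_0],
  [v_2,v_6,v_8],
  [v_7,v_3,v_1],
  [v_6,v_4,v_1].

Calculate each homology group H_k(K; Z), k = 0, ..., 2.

We work with the vertex ordering v_0 < v_1 < v_2 < v_3 < v_4 < v_5 < v_6 < v_7 < v_8. The simplices of K, each written with vertices in increasing order, are:

  0-simplices (9): [v_0], [v_1], [v_2], [v_3], [v_4], [v_5], [v_6], [v_7], [v_8]
  1-simplices (27): (27 of them)
  2-simplices (18): (18 of them)

so the chain groups are C_0 ≅ Z^9, C_1 ≅ Z^27, C_2 ≅ Z^18.

The boundary map ∂_1: C_1 → C_0 sends each edge [p,q] (with p < q) to q − p. For instance
  ∂[v_2,v_5] = [v_5] − [v_2].
This gives a 9×27 integer matrix of rank 8; reducing to Smith normal form yields diagonal entries (1,1,1,1,1,1,1,1).

Boundary ∂_2: C_2 → C_1 maps a triangle to the signed sum of its edges. For instance
  ∂[v_0,v_3,v_5] = [v_3,v_5] − [v_0,v_5] + [v_0,v_3],
  ∂[v_3,v_6,v_8] = [v_6,v_8] − [v_3,v_8] + [v_3,v_6].
The resulting 27×18 matrix has rank 18, and its Smith normal form has invariant factors (1,1,1,1,1,1,1,1,1,1,1,1,1,1,1,1,1,2).

Computing H_k = (kernel of ∂_k) / (image of ∂_{k+1}):

  H_0: rank C_0 − rank ∂_1 = 9 − 8 = 1, and the invariant factors of ∂_1 are all 1, so H_0 ≅ Z.
  H_1: rank ker ∂_1 − rank ∂_2 = (27 − 8) − 18 = 1, and ∂_2 has invariant factor 2 > 1, so H_1 ≅ Z ⊕ Z/2.
  H_2: rank ker ∂_2 − rank ∂_3 = (18 − 18) − 0 = 0, and there is no ∂_3, so H_2 ≅ 0.

As a check, the Euler characteristic is 9 − 27 + 18 = 0, which agrees with 1 − 1 + 0 = 0.

H_0 ≅ Z,  H_1 ≅ Z ⊕ Z/2,  H_2 = 0.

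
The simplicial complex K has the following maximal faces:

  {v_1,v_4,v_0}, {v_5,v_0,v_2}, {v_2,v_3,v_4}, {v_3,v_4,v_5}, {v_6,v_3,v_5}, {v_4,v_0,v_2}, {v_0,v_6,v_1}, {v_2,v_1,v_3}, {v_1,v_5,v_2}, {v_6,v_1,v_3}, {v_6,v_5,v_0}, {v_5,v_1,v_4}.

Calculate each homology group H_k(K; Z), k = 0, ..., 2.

H_0 ≅ Z,  H_1 ≅ Z/2,  H_2 = 0.

Fix the vertex order v_0 < v_1 < v_2 < v_3 < v_4 < v_5 < v_6 and write every simplex with vertices in increasing order. Then dim K = 2 and the simplices of K are:

  0-simplices (7): [v_0], [v_1], [v_2], [v_3], [v_4], [v_5], [v_6]
  1-simplices (18): (18 of them)
  2-simplices (12): (12 of them)

so the chain groups are C_0 ≅ Z^7, C_1 ≅ Z^18, C_2 ≅ Z^12.

The boundary map ∂_1: C_1 → C_0 is given by ∂[p,q] = [q] − [p].
This gives a 7×18 integer matrix of rank 6; reducing to Smith normal form yields diagonal entries (1,1,1,1,1,1).

∂_2: C_2 → C_1 sends each 2-simplex [p,q,r] to [q,r] − [p,r] + [p,q]. For instance
  ∂[v_3,v_4,v_5] = [v_4,v_5] − [v_3,v_5] + [v_3,v_4],
  ∂[v_2,v_3,v_4] = [v_3,v_4] − [v_2,v_4] + [v_2,v_3].
The resulting 18×12 matrix has rank 12, and its Smith normal form has invariant factors (1,1,1,1,1,1,1,1,1,1,1,2).

From H_k ≅ ker(∂_k) / im(∂_{k+1}) we obtain:

  H_0: rank C_0 − rank ∂_1 = 7 − 6 = 1, and the invariant factors of ∂_1 are all 1, so H_0 = Z.
  H_1: rank ker ∂_1 − rank ∂_2 = (18 − 6) − 12 = 0, and ∂_2 has invariant factor 2 > 1, so H_1 = Z/2.
  H_2: rank ker ∂_2 − rank ∂_3 = (12 − 12) − 0 = 0, and there is no ∂_3, so H_2 = 0.

(K is a triangulation of the real projective plane RP^2.)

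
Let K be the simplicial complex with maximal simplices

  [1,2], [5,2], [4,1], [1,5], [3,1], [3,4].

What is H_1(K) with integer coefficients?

Fix the vertex order 1 < 2 < 3 < 4 < 5 and write every simplex with vertices in increasing order. Then dim K = 1 and the simplices of K are:

  0-simplices (5): [1], [2], [3], [4], [5]
  1-simplices (6): [1,2], [1,3], [1,4], [1,5], [2,5], [3,4]

so the chain groups are C_0 ≅ Z^5, C_1 ≅ Z^6.

∂_1: C_1 → C_0 maps an edge to its endpoints' difference, ∂[p,q] = q − p.
This gives a 5×6 integer matrix of rank 4; reducing to Smith normal form yields diagonal entries (1,1,1,1).

From H_k ≅ ker(∂_k) / im(∂_{k+1}) we obtain:

  H_1: rank ker ∂_1 − rank ∂_2 = (6 − 4) − 0 = 2, and there is no ∂_2, so H_1 = Z^2.

H_1 = Z^2.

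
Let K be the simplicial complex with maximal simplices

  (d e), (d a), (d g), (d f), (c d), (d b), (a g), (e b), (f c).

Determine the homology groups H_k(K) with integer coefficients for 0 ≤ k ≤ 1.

H_0 ≅ Z,  H_1 ≅ Z^3.

Fix the vertex order a < b < c < d < e < f < g and write every simplex with vertices in increasing order. Then dim K = 1 and the simplices of K are:

  0-simplices (7): a, b, c, d, e, f, g
  1-simplices (9): ad, ag, bd, be, cd, cf, de, df, dg

Hence C_0 ≅ Z^7, C_1 ≅ Z^9.

∂_1: C_1 → C_0 sends each edge [p,q] (with p < q) to q − p.
The resulting 7×9 matrix has rank 6, and its Smith normal form has invariant factors (1,1,1,1,1,1).

Reading off H_k = ker ∂_k / im ∂_{k+1}:

  H_0: rank C_0 − rank ∂_1 = 7 − 6 = 1, and the invariant factors of ∂_1 are all 1, so H_0 ≅ Z.
  H_1: rank ker ∂_1 − rank ∂_2 = (9 − 6) − 0 = 3, and there is no ∂_2, so H_1 ≅ Z^3.

As a check, the Euler characteristic is 7 − 9 = -2, which agrees with 1 − 3 = -2.
(K is a triangulation of a wedge of 3 circles.)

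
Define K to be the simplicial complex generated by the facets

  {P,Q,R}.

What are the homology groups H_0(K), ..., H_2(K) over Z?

H_0 ≅ Z,  H_1 = 0,  H_2 = 0.

Order the vertices as P < Q < R. Listing each simplex with vertices in this order, K has dimension 2 with simplices:

  0-simplices (3): P, Q, R
  1-simplices (3): PQ, PR, QR
  2-simplices (1): PQR

so the chain groups are C_0 ≅ Z^3, C_1 ≅ Z^3, C_2 ≅ Z^1.

Boundary ∂_1: C_1 → C_0 maps an edge to its endpoints' difference, ∂[p,q] = q − p. For instance
  ∂QR = R − Q.
The 3×3 boundary matrix has rank 2 and Smith normal form diag(1,1).

The boundary map ∂_2: C_2 → C_1 acts by ∂[p,q,r] = [q,r] − [p,r] + [p,q]. For instance
  ∂PQR = QR − PR + PQ.
As a 3×1 matrix over Z this has rank 1, with invariant factors (1).

From H_k ≅ ker(∂_k) / im(∂_{k+1}) we obtain:

  H_0: rank C_0 − rank ∂_1 = 3 − 2 = 1, and the invariant factors of ∂_1 are all 1, so H_0 = Z.
  H_1: rank ker ∂_1 − rank ∂_2 = (3 − 2) − 1 = 0, and the invariant factors of ∂_2 are all 1, so H_1 = 0.
  H_2: rank ker ∂_2 − rank ∂_3 = (1 − 1) − 0 = 0, and there is no ∂_3, so H_2 = 0.

As a check, the Euler characteristic is 3 − 3 + 1 = 1, which agrees with 1 − 0 + 0 = 1.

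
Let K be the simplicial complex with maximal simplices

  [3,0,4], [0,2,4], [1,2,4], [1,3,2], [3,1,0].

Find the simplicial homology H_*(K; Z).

H_0 ≅ Z,  H_1 ≅ Z,  H_2 = 0.

We work with the vertex ordering 0 < 1 < 2 < 3 < 4. The simplices of K, each written with vertices in increasing order, are:

  0-simplices (5): [0], [1], [2], [3], [4]
  1-simplices (10): [0,1], [0,2], [0,3], [0,4], [1,2], [1,3], [1,4], [2,3], [2,4], [3,4]
  2-simplices (5): [0,1,3], [0,2,4], [0,3,4], [1,2,3], [1,2,4]

giving chain groups C_0 ≅ Z^5, C_1 ≅ Z^10, C_2 ≅ Z^5.

The boundary map ∂_1: C_1 → C_0 sends each edge [p,q] (with p < q) to q − p. For instance
  ∂[2,3] = [3] − [2].
This gives a 5×10 integer matrix of rank 4; reducing to Smith normal form yields diagonal entries (1,1,1,1).

∂_2: C_2 → C_1 acts by ∂[p,q,r] = [q,r] − [p,r] + [p,q]. For instance
  ∂[0,2,4] = [2,4] − [0,4] + [0,2],
  ∂[0,3,4] = [3,4] − [0,4] + [0,3].
This gives a 10×5 integer matrix of rank 5; reducing to Smith normal form yields diagonal entries (1,1,1,1,1).

Now H_k = ker ∂_k / im ∂_{k+1}, so:

  H_0: rank C_0 − rank ∂_1 = 5 − 4 = 1, and the invariant factors of ∂_1 are all 1, so H_0 ≅ Z.
  H_1: rank ker ∂_1 − rank ∂_2 = (10 − 4) − 5 = 1, and the invariant factors of ∂_2 are all 1, so H_1 ≅ Z.
  H_2: rank ker ∂_2 − rank ∂_3 = (5 − 5) − 0 = 0, and there is no ∂_3, so H_2 ≅ 0.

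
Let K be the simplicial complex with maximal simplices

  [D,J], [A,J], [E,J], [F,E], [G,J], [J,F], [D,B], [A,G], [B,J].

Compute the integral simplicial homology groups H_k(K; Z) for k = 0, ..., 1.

Take the total order A < B < D < E < F < G < J on the vertex set. Then K (dimension 1) consists of the simplices:

  0-simplices (7): A, B, D, E, F, G, J
  1-simplices (9): AG, AJ, BD, BJ, DJ, EF, EJ, FJ, GJ

giving chain groups C_0 ≅ Z^7, C_1 ≅ Z^9.

Boundary ∂_1: C_1 → C_0 sends each edge [p,q] (with p < q) to q − p.
As a 7×9 matrix over Z this has rank 6, with invariant factors (1,1,1,1,1,1).

Reading off H_k = ker ∂_k / im ∂_{k+1}:

  H_0: rank C_0 − rank ∂_1 = 7 − 6 = 1, and the invariant factors of ∂_1 are all 1, so H_0 = Z.
  H_1: rank ker ∂_1 − rank ∂_2 = (9 − 6) − 0 = 3, and there is no ∂_2, so H_1 = Z^3.

H_0 ≅ Z,  H_1 ≅ Z^3.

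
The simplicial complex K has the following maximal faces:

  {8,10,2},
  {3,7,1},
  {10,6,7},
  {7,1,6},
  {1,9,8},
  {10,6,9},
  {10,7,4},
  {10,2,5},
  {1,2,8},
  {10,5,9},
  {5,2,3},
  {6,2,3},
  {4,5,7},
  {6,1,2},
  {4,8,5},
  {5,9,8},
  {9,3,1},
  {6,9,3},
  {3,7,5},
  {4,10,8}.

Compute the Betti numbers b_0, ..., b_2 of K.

b_0 = 1, b_1 = 1, b_2 = 0.

Take the total order 1 < 2 < 3 < 4 < 5 < 6 < 7 < 8 < 9 < 10 on the vertex set. Then K (dimension 2) consists of the simplices:

  0-simplices (10): [1], [2], [3], [4], [5], [6], [7], [8], [9], [10]
  1-simplices (30): (30 of them)
  2-simplices (20): (20 of them)

Hence C_0 ≅ Z^10, C_1 ≅ Z^30, C_2 ≅ Z^20.

The boundary map ∂_1: C_1 → C_0 sends each edge [p,q] (with p < q) to q − p.
As a 10×30 matrix over Z this has rank 9, with invariant factors (1,1,1,1,1,1,1,1,1).

∂_2: C_2 → C_1 sends each 2-simplex [p,q,r] to [q,r] − [p,r] + [p,q]. For instance
  ∂[6,7,10] = [7,10] − [6,10] + [6,7],
  ∂[2,8,10] = [8,10] − [2,10] + [2,8].
The resulting 30×20 matrix has rank 20, and its Smith normal form has invariant factors (1,1,1,1,1,1,1,1,1,1,1,1,1,1,1,1,1,1,1,2).

Computing H_k = (kernel of ∂_k) / (image of ∂_{k+1}):

  H_0: rank C_0 − rank ∂_1 = 10 − 9 = 1, and the invariant factors of ∂_1 are all 1, so H_0 = Z.
  H_1: rank ker ∂_1 − rank ∂_2 = (30 − 9) − 20 = 1, and ∂_2 has invariant factor 2 > 1, so H_1 = Z ⊕ Z_2.
  H_2: rank ker ∂_2 − rank ∂_3 = (20 − 20) − 0 = 0, and there is no ∂_3, so H_2 = 0.

Hence the Betti numbers are b_0 = 1, b_1 = 1, b_2 = 0.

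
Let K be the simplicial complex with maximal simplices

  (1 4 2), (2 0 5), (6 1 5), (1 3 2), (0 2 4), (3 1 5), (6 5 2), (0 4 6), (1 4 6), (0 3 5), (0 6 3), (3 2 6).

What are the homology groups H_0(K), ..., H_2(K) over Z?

We work with the vertex ordering 0 < 1 < 2 < 3 < 4 < 5 < 6. The simplices of K, each written with vertices in increasing order, are:

  0-simplices (7): [0], [1], [2], [3], [4], [5], [6]
  1-simplices (18): [0,2], [0,3], [0,4], [0,5], [0,6], [1,2], [1,3], [1,4], [1,5], [1,6], [2,3], [2,4], [2,5], [2,6], [3,5], [3,6], [4,6], [5,6]
  2-simplices (12): [0,2,4], [0,2,5], [0,3,5], [0,3,6], [0,4,6], [1,2,3], [1,2,4], [1,3,5], [1,4,6], [1,5,6], [2,3,6], [2,5,6]

so the chain groups are C_0 ≅ Z^7, C_1 ≅ Z^18, C_2 ≅ Z^12.

The boundary map ∂_1: C_1 → C_0 sends each edge [p,q] (with p < q) to q − p.
This gives a 7×18 integer matrix of rank 6; reducing to Smith normal form yields diagonal entries (1,1,1,1,1,1).

The boundary map ∂_2: C_2 → C_1 acts by ∂[p,q,r] = [q,r] − [p,r] + [p,q]. For instance
  ∂[0,3,5] = [3,5] − [0,5] + [0,3],
  ∂[1,3,5] = [3,5] − [1,5] + [1,3].
The 18×12 boundary matrix has rank 12 and Smith normal form diag(1,1,1,1,1,1,1,1,1,1,1,2).

Now H_k = ker ∂_k / im ∂_{k+1}, so:

  H_0: rank C_0 − rank ∂_1 = 7 − 6 = 1, and the invariant factors of ∂_1 are all 1, so H_0 ≅ Z.
  H_1: rank ker ∂_1 − rank ∂_2 = (18 − 6) − 12 = 0, and ∂_2 has invariant factor 2 > 1, so H_1 ≅ Z/2Z.
  H_2: rank ker ∂_2 − rank ∂_3 = (12 − 12) − 0 = 0, and there is no ∂_3, so H_2 ≅ 0.

H_0 = Z,  H_1 = Z/2Z,  H_2 = 0.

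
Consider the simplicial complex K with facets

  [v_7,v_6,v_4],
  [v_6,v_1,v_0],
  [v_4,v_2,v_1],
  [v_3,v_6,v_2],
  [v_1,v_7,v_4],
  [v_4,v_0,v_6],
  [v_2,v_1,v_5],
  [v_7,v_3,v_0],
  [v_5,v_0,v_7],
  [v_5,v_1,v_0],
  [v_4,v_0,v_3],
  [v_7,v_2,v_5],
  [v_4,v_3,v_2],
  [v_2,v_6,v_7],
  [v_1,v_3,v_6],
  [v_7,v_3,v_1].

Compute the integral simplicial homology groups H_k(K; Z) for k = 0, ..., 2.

Take the total order v_0 < v_1 < v_2 < v_3 < v_4 < v_5 < v_6 < v_7 on the vertex set. Then K (dimension 2) consists of the simplices:

  0-simplices (8): [v_0], [v_1], [v_2], [v_3], [v_4], [v_5], [v_6], [v_7]
  1-simplices (24): (24 of them)
  2-simplices (16): (16 of them)

giving chain groups C_0 ≅ Z^8, C_1 ≅ Z^24, C_2 ≅ Z^16.

∂_1: C_1 → C_0 sends each edge [p,q] (with p < q) to q − p.
As a 8×24 matrix over Z this has rank 7, with invariant factors (1,1,1,1,1,1,1).

Boundary ∂_2: C_2 → C_1 maps a triangle to the signed sum of its edges. For instance
  ∂[v_0,v_1,v_5] = [v_1,v_5] − [v_0,v_5] + [v_0,v_1],
  ∂[v_1,v_3,v_6] = [v_3,v_6] − [v_1,v_6] + [v_1,v_3].
The resulting 24×16 matrix has rank 15, and its Smith normal form has invariant factors (1,1,1,1,1,1,1,1,1,1,1,1,1,1,1).

Reading off H_k = ker ∂_k / im ∂_{k+1}:

  H_0: rank C_0 − rank ∂_1 = 8 − 7 = 1, and the invariant factors of ∂_1 are all 1, so H_0 = Z.
  H_1: rank ker ∂_1 − rank ∂_2 = (24 − 7) − 15 = 2, and the invariant factors of ∂_2 are all 1, so H_1 = Z^2.
  H_2: rank ker ∂_2 − rank ∂_3 = (16 − 15) − 0 = 1, and there is no ∂_3, so H_2 = Z.

As a check, the Euler characteristic is 8 − 24 + 16 = 0, which agrees with 1 − 2 + 1 = 0.

H_0 ≅ Z,  H_1 ≅ Z^2,  H_2 ≅ Z.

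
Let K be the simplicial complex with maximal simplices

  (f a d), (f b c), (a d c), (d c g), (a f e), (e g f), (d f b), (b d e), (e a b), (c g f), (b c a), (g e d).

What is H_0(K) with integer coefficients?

Fix the vertex order a < b < c < d < e < f < g and write every simplex with vertices in increasing order. Then dim K = 2 and the simplices of K are:

  0-simplices (7): a, b, c, d, e, f, g
  1-simplices (18): ab, ac, ad, ae, af, bc, bd, be, bf, cd, cf, cg, de, df, dg, ef, eg, fg
  2-simplices (12): abc, abe, acd, adf, aef, bcf, bde, bdf, cdg, cfg, deg, efg

so the chain groups are C_0 ≅ Z^7, C_1 ≅ Z^18, C_2 ≅ Z^12.

The boundary map ∂_1: C_1 → C_0 sends each edge [p,q] (with p < q) to q − p.
The 7×18 boundary matrix has rank 6 and Smith normal form diag(1,1,1,1,1,1).

∂_2: C_2 → C_1 acts by ∂[p,q,r] = [q,r] − [p,r] + [p,q]. For instance
  ∂cdg = dg − cg + cd,
  ∂bcf = cf − bf + bc.
As a 18×12 matrix over Z this has rank 12, with invariant factors (1,1,1,1,1,1,1,1,1,1,1,2).

Now H_k = ker ∂_k / im ∂_{k+1}, so:

  H_0: rank C_0 − rank ∂_1 = 7 − 6 = 1, and the invariant factors of ∂_1 are all 1, so H_0 = Z.

H_0 = Z.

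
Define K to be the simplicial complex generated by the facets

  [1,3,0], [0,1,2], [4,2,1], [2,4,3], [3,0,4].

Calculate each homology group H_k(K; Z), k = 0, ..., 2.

Take the total order 0 < 1 < 2 < 3 < 4 on the vertex set. Then K (dimension 2) consists of the simplices:

  0-simplices (5): [0], [1], [2], [3], [4]
  1-simplices (10): [0,1], [0,2], [0,3], [0,4], [1,2], [1,3], [1,4], [2,3], [2,4], [3,4]
  2-simplices (5): [0,1,2], [0,1,3], [0,3,4], [1,2,4], [2,3,4]

giving chain groups C_0 ≅ Z^5, C_1 ≅ Z^10, C_2 ≅ Z^5.

Boundary ∂_1: C_1 → C_0 maps an edge to its endpoints' difference, ∂[p,q] = q − p.
This gives a 5×10 integer matrix of rank 4; reducing to Smith normal form yields diagonal entries (1,1,1,1).

The boundary map ∂_2: C_2 → C_1 maps a triangle to the signed sum of its edges. For instance
  ∂[0,1,2] = [1,2] − [0,2] + [0,1],
  ∂[2,3,4] = [3,4] − [2,4] + [2,3].
The resulting 10×5 matrix has rank 5, and its Smith normal form has invariant factors (1,1,1,1,1).

Reading off H_k = ker ∂_k / im ∂_{k+1}:

  H_0: rank C_0 − rank ∂_1 = 5 − 4 = 1, and the invariant factors of ∂_1 are all 1, so H_0 = Z.
  H_1: rank ker ∂_1 − rank ∂_2 = (10 − 4) − 5 = 1, and the invariant factors of ∂_2 are all 1, so H_1 = Z.
  H_2: rank ker ∂_2 − rank ∂_3 = (5 − 5) − 0 = 0, and there is no ∂_3, so H_2 = 0.

As a check, the Euler characteristic is 5 − 10 + 5 = 0, which agrees with 1 − 1 + 0 = 0.

H_0 ≅ Z,  H_1 ≅ Z,  H_2 = 0.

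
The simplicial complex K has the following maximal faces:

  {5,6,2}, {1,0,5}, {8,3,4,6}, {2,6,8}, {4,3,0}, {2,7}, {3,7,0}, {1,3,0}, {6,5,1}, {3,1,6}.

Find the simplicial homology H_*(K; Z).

We work with the vertex ordering 0 < 1 < 2 < 3 < 4 < 5 < 6 < 7 < 8. The simplices of K, each written with vertices in increasing order, are:

  0-simplices (9): [0], [1], [2], [3], [4], [5], [6], [7], [8]
  1-simplices (20): [0,1], [0,3], [0,4], [0,5], [0,7], [1,3], [1,5], [1,6], [2,5], [2,6], [2,7], [2,8], [3,4], [3,6], [3,7], [3,8], [4,6], [4,8], [5,6], [6,8]
  2-simplices (12): [0,1,3], [0,1,5], [0,3,4], [0,3,7], [1,3,6], [1,5,6], [2,5,6], [2,6,8], [3,4,6], [3,4,8], [3,6,8], [4,6,8]
  3-simplices (1): [3,4,6,8]

Hence C_0 ≅ Z^9, C_1 ≅ Z^20, C_2 ≅ Z^12, C_3 ≅ Z^1.

Boundary ∂_1: C_1 → C_0 is given by ∂[p,q] = [q] − [p]. For instance
  ∂[0,3] = [3] − [0].
The 9×20 boundary matrix has rank 8 and Smith normal form diag(1,1,1,1,1,1,1,1).

Boundary ∂_2: C_2 → C_1 sends each 2-simplex [p,q,r] to [q,r] − [p,r] + [p,q]. For instance
  ∂[3,4,6] = [4,6] − [3,6] + [3,4],
  ∂[0,3,7] = [3,7] − [0,7] + [0,3].
The 20×12 boundary matrix has rank 11 and Smith normal form diag(1,1,1,1,1,1,1,1,1,1,1).

The boundary map ∂_3: C_3 → C_2 sends each 3-simplex σ to the alternating sum Σ_i (−1)^i (σ with its i-th vertex removed). For instance
  ∂[3,4,6,8] = [4,6,8] − [3,6,8] + [3,4,8] − [3,4,6].
As a 12×1 matrix over Z this has rank 1, with invariant factors (1).

Computing H_k = (kernel of ∂_k) / (image of ∂_{k+1}):

  H_0: rank C_0 − rank ∂_1 = 9 − 8 = 1, and the invariant factors of ∂_1 are all 1, so H_0 = Z.
  H_1: rank ker ∂_1 − rank ∂_2 = (20 − 8) − 11 = 1, and the invariant factors of ∂_2 are all 1, so H_1 = Z.
  H_2: rank ker ∂_2 − rank ∂_3 = (12 − 11) − 1 = 0, and the invariant factors of ∂_3 are all 1, so H_2 = 0.
  H_3: rank ker ∂_3 − rank ∂_4 = (1 − 1) − 0 = 0, and there is no ∂_4, so H_3 = 0.

H_0 ≅ Z,  H_1 ≅ Z,  H_2 = 0,  H_3 = 0.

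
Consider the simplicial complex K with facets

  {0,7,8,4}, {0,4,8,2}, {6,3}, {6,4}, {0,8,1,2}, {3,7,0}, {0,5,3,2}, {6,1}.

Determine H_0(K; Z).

H_0 ≅ Z.

K has 9 vertices, 21 edges, 15 triangles, 4 3-simplices.
rank ∂_0 = 0, rank ∂_1 = 8 ⇒ b_0 = 9 − 0 − 8 = 1; all invariant factors of ∂_1 are 1 so no torsion. So H_0 ≅ Z.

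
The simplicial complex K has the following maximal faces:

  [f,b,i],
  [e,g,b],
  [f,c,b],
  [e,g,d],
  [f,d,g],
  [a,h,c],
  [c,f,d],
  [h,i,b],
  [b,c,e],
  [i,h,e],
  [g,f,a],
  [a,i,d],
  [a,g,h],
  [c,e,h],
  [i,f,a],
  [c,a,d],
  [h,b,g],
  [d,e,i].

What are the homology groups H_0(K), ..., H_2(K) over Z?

H_0 = Z,  H_1 = Z ⊕ Z/2Z,  H_2 = 0.

We work with the vertex ordering a < b < c < d < e < f < g < h < i. The simplices of K, each written with vertices in increasing order, are:

  0-simplices (9): a, b, c, d, e, f, g, h, i
  1-simplices (27): ac, ad, af, ag, ah, ai, bc, be, bf, bg, bh, bi, cd, ce, cf, ch, de, df, dg, di, eg, eh, ei, fg, fi, gh, hi
  2-simplices (18): acd, ach, adi, afg, afi, agh, bce, bcf, beg, bfi, bgh, bhi, cdf, ceh, deg, dei, dfg, ehi

giving chain groups C_0 ≅ Z^9, C_1 ≅ Z^27, C_2 ≅ Z^18.

The boundary map ∂_1: C_1 → C_0 sends each edge [p,q] (with p < q) to q − p.
The resulting 9×27 matrix has rank 8, and its Smith normal form has invariant factors (1,1,1,1,1,1,1,1).

∂_2: C_2 → C_1 acts by ∂[p,q,r] = [q,r] − [p,r] + [p,q]. For instance
  ∂acd = cd − ad + ac,
  ∂dei = ei − di + de.
This gives a 27×18 integer matrix of rank 18; reducing to Smith normal form yields diagonal entries (1,1,1,1,1,1,1,1,1,1,1,1,1,1,1,1,1,2).

From H_k ≅ ker(∂_k) / im(∂_{k+1}) we obtain:

  H_0: rank C_0 − rank ∂_1 = 9 − 8 = 1, and the invariant factors of ∂_1 are all 1, so H_0 ≅ Z.
  H_1: rank ker ∂_1 − rank ∂_2 = (27 − 8) − 18 = 1, and ∂_2 has invariant factor 2 > 1, so H_1 ≅ Z ⊕ Z/2Z.
  H_2: rank ker ∂_2 − rank ∂_3 = (18 − 18) − 0 = 0, and there is no ∂_3, so H_2 ≅ 0.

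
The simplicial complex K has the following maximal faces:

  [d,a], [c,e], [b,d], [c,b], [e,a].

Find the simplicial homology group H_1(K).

Fix the vertex order a < b < c < d < e and write every simplex with vertices in increasing order. Then dim K = 1 and the simplices of K are:

  0-simplices (5): a, b, c, d, e
  1-simplices (5): ad, ae, bc, bd, ce

Hence C_0 ≅ Z^5, C_1 ≅ Z^5.

Boundary ∂_1: C_1 → C_0 is given by ∂[p,q] = [q] − [p].
The resulting 5×5 matrix has rank 4, and its Smith normal form has invariant factors (1,1,1,1).

Now H_k = ker ∂_k / im ∂_{k+1}, so:

  H_1: rank ker ∂_1 − rank ∂_2 = (5 − 4) − 0 = 1, and there is no ∂_2, so H_1 = Z.

H_1 = Z.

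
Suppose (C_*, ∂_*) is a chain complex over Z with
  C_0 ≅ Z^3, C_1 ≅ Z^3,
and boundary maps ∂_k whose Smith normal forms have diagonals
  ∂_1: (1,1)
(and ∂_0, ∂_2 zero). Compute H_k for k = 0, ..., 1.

H_0: b_0 = 3 − 0 − 2 = 1; torsion from ∂_1 factors > 1: none. So H_0 ≅ Z.
H_1: b_1 = 3 − 2 − 0 = 1; torsion from ∂_2 factors > 1: none. So H_1 ≅ Z.

H_0 ≅ Z,  H_1 ≅ Z.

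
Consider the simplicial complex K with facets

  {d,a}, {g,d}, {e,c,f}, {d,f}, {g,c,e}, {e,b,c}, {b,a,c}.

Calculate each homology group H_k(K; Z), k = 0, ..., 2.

H_0 = Z,  H_1 = Z^2,  H_2 = 0.

We work with the vertex ordering a < b < c < d < e < f < g. The simplices of K, each written with vertices in increasing order, are:

  0-simplices (7): a, b, c, d, e, f, g
  1-simplices (12): ab, ac, ad, bc, be, ce, cf, cg, df, dg, ef, eg
  2-simplices (4): abc, bce, cef, ceg

giving chain groups C_0 ≅ Z^7, C_1 ≅ Z^12, C_2 ≅ Z^4.

∂_1: C_1 → C_0 is given by ∂[p,q] = [q] − [p].
As a 7×12 matrix over Z this has rank 6, with invariant factors (1,1,1,1,1,1).

The boundary map ∂_2: C_2 → C_1 maps a triangle to the signed sum of its edges. For instance
  ∂cef = ef − cf + ce,
  ∂bce = ce − be + bc.
The 12×4 boundary matrix has rank 4 and Smith normal form diag(1,1,1,1).

Reading off H_k = ker ∂_k / im ∂_{k+1}:

  H_0: rank C_0 − rank ∂_1 = 7 − 6 = 1, and the invariant factors of ∂_1 are all 1, so H_0 = Z.
  H_1: rank ker ∂_1 − rank ∂_2 = (12 − 6) − 4 = 2, and the invariant factors of ∂_2 are all 1, so H_1 = Z^2.
  H_2: rank ker ∂_2 − rank ∂_3 = (4 − 4) − 0 = 0, and there is no ∂_3, so H_2 = 0.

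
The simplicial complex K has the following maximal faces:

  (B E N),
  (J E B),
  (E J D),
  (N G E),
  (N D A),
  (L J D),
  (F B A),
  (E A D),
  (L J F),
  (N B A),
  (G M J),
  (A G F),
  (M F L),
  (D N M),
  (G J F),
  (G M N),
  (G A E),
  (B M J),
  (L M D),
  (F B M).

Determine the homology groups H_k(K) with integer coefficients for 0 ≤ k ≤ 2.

Take the total order A < B < D < E < F < G < J < L < M < N on the vertex set. Then K (dimension 2) consists of the simplices:

  0-simplices (10): A, B, D, E, F, G, J, L, M, N
  1-simplices (30): AB, AD, AE, AF, AG, AN, BE, BF, BJ, BM, BN, DE, DJ, DL, DM, DN, EG, EJ, EN, FG, FJ, FL, FM, GJ, GM, GN, JL, JM, LM, MN
  2-simplices (20): ABF, ABN, ADE, ADN, AEG, AFG, BEJ, BEN, BFM, BJM, DEJ, DJL, DLM, DMN, EGN, FGJ, FJL, FLM, GJM, GMN

so the chain groups are C_0 ≅ Z^10, C_1 ≅ Z^30, C_2 ≅ Z^20.

The boundary map ∂_1: C_1 → C_0 sends each edge [p,q] (with p < q) to q − p. For instance
  ∂BF = F − B.
This gives a 10×30 integer matrix of rank 9; reducing to Smith normal form yields diagonal entries (1,1,1,1,1,1,1,1,1).

∂_2: C_2 → C_1 acts by ∂[p,q,r] = [q,r] − [p,r] + [p,q]. For instance
  ∂AFG = FG − AG + AF,
  ∂DLM = LM − DM + DL.
The 30×20 boundary matrix has rank 20 and Smith normal form diag(1,1,1,1,1,1,1,1,1,1,1,1,1,1,1,1,1,1,1,2).

Reading off H_k = ker ∂_k / im ∂_{k+1}:

  H_0: rank C_0 − rank ∂_1 = 10 − 9 = 1, and the invariant factors of ∂_1 are all 1, so H_0 = Z.
  H_1: rank ker ∂_1 − rank ∂_2 = (30 − 9) − 20 = 1, and ∂_2 has invariant factor 2 > 1, so H_1 = Z ⊕ Z/2Z.
  H_2: rank ker ∂_2 − rank ∂_3 = (20 − 20) − 0 = 0, and there is no ∂_3, so H_2 = 0.

H_0 = Z,  H_1 = Z ⊕ Z/2Z,  H_2 = 0.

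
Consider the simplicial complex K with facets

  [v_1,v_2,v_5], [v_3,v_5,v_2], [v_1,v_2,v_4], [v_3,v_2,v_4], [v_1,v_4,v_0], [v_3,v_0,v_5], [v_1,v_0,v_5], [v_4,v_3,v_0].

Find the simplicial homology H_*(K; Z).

H_0 = Z,  H_1 = 0,  H_2 = Z.

Order the vertices as v_0 < v_1 < v_2 < v_3 < v_4 < v_5. Listing each simplex with vertices in this order, K has dimension 2 with simplices:

  0-simplices (6): [v_0], [v_1], [v_2], [v_3], [v_4], [v_5]
  1-simplices (12): [v_0,v_1], [v_0,v_3], [v_0,v_4], [v_0,v_5], [v_1,v_2], [v_1,v_4], [v_1,v_5], [v_2,v_3], [v_2,v_4], [v_2,v_5], [v_3,v_4], [v_3,v_5]
  2-simplices (8): [v_0,v_1,v_4], [v_0,v_1,v_5], [v_0,v_3,v_4], [v_0,v_3,v_5], [v_1,v_2,v_4], [v_1,v_2,v_5], [v_2,v_3,v_4], [v_2,v_3,v_5]

giving chain groups C_0 ≅ Z^6, C_1 ≅ Z^12, C_2 ≅ Z^8.

Boundary ∂_1: C_1 → C_0 is given by ∂[p,q] = [q] − [p]. For instance
  ∂[v_1,v_5] = [v_5] − [v_1].
The 6×12 boundary matrix has rank 5 and Smith normal form diag(1,1,1,1,1).

The boundary map ∂_2: C_2 → C_1 acts by ∂[p,q,r] = [q,r] − [p,r] + [p,q]. For instance
  ∂[v_1,v_2,v_4] = [v_2,v_4] − [v_1,v_4] + [v_1,v_2],
  ∂[v_2,v_3,v_4] = [v_3,v_4] − [v_2,v_4] + [v_2,v_3].
This gives a 12×8 integer matrix of rank 7; reducing to Smith normal form yields diagonal entries (1,1,1,1,1,1,1).

Reading off H_k = ker ∂_k / im ∂_{k+1}:

  H_0: rank C_0 − rank ∂_1 = 6 − 5 = 1, and the invariant factors of ∂_1 are all 1, so H_0 = Z.
  H_1: rank ker ∂_1 − rank ∂_2 = (12 − 5) − 7 = 0, and the invariant factors of ∂_2 are all 1, so H_1 = 0.
  H_2: rank ker ∂_2 − rank ∂_3 = (8 − 7) − 0 = 1, and there is no ∂_3, so H_2 = Z.

As a check, the Euler characteristic is 6 − 12 + 8 = 2, which agrees with 1 − 0 + 1 = 2.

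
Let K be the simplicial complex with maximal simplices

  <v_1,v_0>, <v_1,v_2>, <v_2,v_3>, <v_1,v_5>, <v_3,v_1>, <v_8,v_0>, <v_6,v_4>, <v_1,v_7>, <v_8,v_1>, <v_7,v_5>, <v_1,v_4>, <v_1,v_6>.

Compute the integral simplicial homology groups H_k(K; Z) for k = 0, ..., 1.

H_0 ≅ Z,  H_1 ≅ Z^4.

We work with the vertex ordering v_0 < v_1 < v_2 < v_3 < v_4 < v_5 < v_6 < v_7 < v_8. The simplices of K, each written with vertices in increasing order, are:

  0-simplices (9): [v_0], [v_1], [v_2], [v_3], [v_4], [v_5], [v_6], [v_7], [v_8]
  1-simplices (12): [v_0,v_1], [v_0,v_8], [v_1,v_2], [v_1,v_3], [v_1,v_4], [v_1,v_5], [v_1,v_6], [v_1,v_7], [v_1,v_8], [v_2,v_3], [v_4,v_6], [v_5,v_7]

giving chain groups C_0 ≅ Z^9, C_1 ≅ Z^12.

The boundary map ∂_1: C_1 → C_0 maps an edge to its endpoints' difference, ∂[p,q] = q − p.
The resulting 9×12 matrix has rank 8, and its Smith normal form has invariant factors (1,1,1,1,1,1,1,1).

Now H_k = ker ∂_k / im ∂_{k+1}, so:

  H_0: rank C_0 − rank ∂_1 = 9 − 8 = 1, and the invariant factors of ∂_1 are all 1, so H_0 ≅ Z.
  H_1: rank ker ∂_1 − rank ∂_2 = (12 − 8) − 0 = 4, and there is no ∂_2, so H_1 ≅ Z^4.

As a check, the Euler characteristic is 9 − 12 = -3, which agrees with 1 − 4 = -3.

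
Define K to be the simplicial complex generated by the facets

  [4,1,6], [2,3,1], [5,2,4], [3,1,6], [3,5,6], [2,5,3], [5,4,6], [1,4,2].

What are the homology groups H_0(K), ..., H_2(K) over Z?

H_0 = Z,  H_1 = 0,  H_2 = Z.

K has 6 vertices, 12 edges, 8 triangles.
rank ∂_0 = 0, rank ∂_1 = 5 ⇒ b_0 = 6 − 0 − 5 = 1; all invariant factors of ∂_1 are 1 so no torsion. So H_0 = Z.
rank ∂_1 = 5, rank ∂_2 = 7 ⇒ b_1 = 12 − 5 − 7 = 0; all invariant factors of ∂_2 are 1 so no torsion. So H_1 = 0.
rank ∂_2 = 7, rank ∂_3 = 0 ⇒ b_2 = 8 − 7 − 0 = 1. So H_2 = Z.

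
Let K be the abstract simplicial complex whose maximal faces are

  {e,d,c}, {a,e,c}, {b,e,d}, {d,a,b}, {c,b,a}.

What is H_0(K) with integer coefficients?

Order the vertices as a < b < c < d < e. Listing each simplex with vertices in this order, K has dimension 2 with simplices:

  0-simplices (5): a, b, c, d, e
  1-simplices (10): ab, ac, ad, ae, bc, bd, be, cd, ce, de
  2-simplices (5): abc, abd, ace, bde, cde

Hence C_0 ≅ Z^5, C_1 ≅ Z^10, C_2 ≅ Z^5.

Boundary ∂_1: C_1 → C_0 is given by ∂[p,q] = [q] − [p]. For instance
  ∂ae = e − a.
This gives a 5×10 integer matrix of rank 4; reducing to Smith normal form yields diagonal entries (1,1,1,1).

Boundary ∂_2: C_2 → C_1 acts by ∂[p,q,r] = [q,r] − [p,r] + [p,q]. For instance
  ∂abc = bc − ac + ab,
  ∂abd = bd − ad + ab.
As a 10×5 matrix over Z this has rank 5, with invariant factors (1,1,1,1,1).

Reading off H_k = ker ∂_k / im ∂_{k+1}:

  H_0: rank C_0 − rank ∂_1 = 5 − 4 = 1, and the invariant factors of ∂_1 are all 1, so H_0 = Z.

H_0 ≅ Z.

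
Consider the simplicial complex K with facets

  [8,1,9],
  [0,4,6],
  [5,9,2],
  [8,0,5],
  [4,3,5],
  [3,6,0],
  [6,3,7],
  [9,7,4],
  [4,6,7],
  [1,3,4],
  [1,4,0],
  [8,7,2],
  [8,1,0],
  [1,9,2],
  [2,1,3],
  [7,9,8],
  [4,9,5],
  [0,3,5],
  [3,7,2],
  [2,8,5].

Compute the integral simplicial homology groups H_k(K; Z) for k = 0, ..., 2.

Order the vertices as 0 < 1 < 2 < 3 < 4 < 5 < 6 < 7 < 8 < 9. Listing each simplex with vertices in this order, K has dimension 2 with simplices:

  0-simplices (10): [0], [1], [2], [3], [4], [5], [6], [7], [8], [9]
  1-simplices (30): (30 of them)
  2-simplices (20): (20 of them)

giving chain groups C_0 ≅ Z^10, C_1 ≅ Z^30, C_2 ≅ Z^20.

∂_1: C_1 → C_0 is given by ∂[p,q] = [q] − [p].
As a 10×30 matrix over Z this has rank 9, with invariant factors (1,1,1,1,1,1,1,1,1).

∂_2: C_2 → C_1 acts by ∂[p,q,r] = [q,r] − [p,r] + [p,q]. For instance
  ∂[4,5,9] = [5,9] − [4,9] + [4,5],
  ∂[4,7,9] = [7,9] − [4,9] + [4,7].
As a 30×20 matrix over Z this has rank 20, with invariant factors (1,1,1,1,1,1,1,1,1,1,1,1,1,1,1,1,1,1,1,2).

Computing H_k = (kernel of ∂_k) / (image of ∂_{k+1}):

  H_0: rank C_0 − rank ∂_1 = 10 − 9 = 1, and the invariant factors of ∂_1 are all 1, so H_0 = Z.
  H_1: rank ker ∂_1 − rank ∂_2 = (30 − 9) − 20 = 1, and ∂_2 has invariant factor 2 > 1, so H_1 = Z ⊕ Z/2Z.
  H_2: rank ker ∂_2 − rank ∂_3 = (20 − 20) − 0 = 0, and there is no ∂_3, so H_2 = 0.

(K is a triangulation of the Klein bottle.)

H_0 ≅ Z,  H_1 ≅ Z ⊕ Z/2Z,  H_2 = 0.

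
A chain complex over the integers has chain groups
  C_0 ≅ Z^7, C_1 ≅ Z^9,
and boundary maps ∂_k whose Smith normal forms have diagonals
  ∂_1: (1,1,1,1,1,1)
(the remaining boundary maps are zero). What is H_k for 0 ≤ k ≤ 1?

H_0: b_0 = 7 − 0 − 6 = 1; torsion from ∂_1 factors > 1: none. So H_0 = Z.
H_1: b_1 = 9 − 6 − 0 = 3; torsion from ∂_2 factors > 1: none. So H_1 = Z^3.

H_0 = Z,  H_1 = Z^3.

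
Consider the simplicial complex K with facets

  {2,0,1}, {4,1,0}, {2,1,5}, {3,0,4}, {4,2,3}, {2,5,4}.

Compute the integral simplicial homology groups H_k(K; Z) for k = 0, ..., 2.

H_0 ≅ Z,  H_1 ≅ Z,  H_2 = 0.

K has 6 vertices, 12 edges, 6 triangles.
rank ∂_0 = 0, rank ∂_1 = 5 ⇒ b_0 = 6 − 0 − 5 = 1; all invariant factors of ∂_1 are 1 so no torsion. So H_0 = Z.
rank ∂_1 = 5, rank ∂_2 = 6 ⇒ b_1 = 12 − 5 − 6 = 1; all invariant factors of ∂_2 are 1 so no torsion. So H_1 = Z.
rank ∂_2 = 6, rank ∂_3 = 0 ⇒ b_2 = 6 − 6 − 0 = 0. So H_2 = 0.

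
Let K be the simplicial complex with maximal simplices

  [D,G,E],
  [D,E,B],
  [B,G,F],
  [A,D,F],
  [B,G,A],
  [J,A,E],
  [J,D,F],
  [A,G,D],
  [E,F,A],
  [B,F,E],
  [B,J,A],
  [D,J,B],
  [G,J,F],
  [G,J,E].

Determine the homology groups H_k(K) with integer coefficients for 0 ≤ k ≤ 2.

Order the vertices as A < B < D < E < F < G < J. Listing each simplex with vertices in this order, K has dimension 2 with simplices:

  0-simplices (7): A, B, D, E, F, G, J
  1-simplices (21): AB, AD, AE, AF, AG, AJ, BD, BE, BF, BG, BJ, DE, DF, DG, DJ, EF, EG, EJ, FG, FJ, GJ
  2-simplices (14): ABG, ABJ, ADF, ADG, AEF, AEJ, BDE, BDJ, BEF, BFG, DEG, DFJ, EGJ, FGJ

so the chain groups are C_0 ≅ Z^7, C_1 ≅ Z^21, C_2 ≅ Z^14.

The boundary map ∂_1: C_1 → C_0 is given by ∂[p,q] = [q] − [p].
This gives a 7×21 integer matrix of rank 6; reducing to Smith normal form yields diagonal entries (1,1,1,1,1,1).

The boundary map ∂_2: C_2 → C_1 acts by ∂[p,q,r] = [q,r] − [p,r] + [p,q]. For instance
  ∂BDE = DE − BE + BD,
  ∂DFJ = FJ − DJ + DF.
As a 21×14 matrix over Z this has rank 13, with invariant factors (1,1,1,1,1,1,1,1,1,1,1,1,1).

From H_k ≅ ker(∂_k) / im(∂_{k+1}) we obtain:

  H_0: rank C_0 − rank ∂_1 = 7 − 6 = 1, and the invariant factors of ∂_1 are all 1, so H_0 ≅ Z.
  H_1: rank ker ∂_1 − rank ∂_2 = (21 − 6) − 13 = 2, and the invariant factors of ∂_2 are all 1, so H_1 ≅ Z^2.
  H_2: rank ker ∂_2 − rank ∂_3 = (14 − 13) − 0 = 1, and there is no ∂_3, so H_2 ≅ Z.

As a check, the Euler characteristic is 7 − 21 + 14 = 0, which agrees with 1 − 2 + 1 = 0.

H_0 ≅ Z,  H_1 ≅ Z^2,  H_2 ≅ Z.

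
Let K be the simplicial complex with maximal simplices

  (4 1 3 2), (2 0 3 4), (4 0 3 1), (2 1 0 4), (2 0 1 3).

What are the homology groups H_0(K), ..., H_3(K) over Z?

H_0 ≅ Z,  H_1 = 0,  H_2 = 0,  H_3 ≅ Z.

Fix the vertex order 0 < 1 < 2 < 3 < 4 and write every simplex with vertices in increasing order. Then dim K = 3 and the simplices of K are:

  0-simplices (5): [0], [1], [2], [3], [4]
  1-simplices (10): [0,1], [0,2], [0,3], [0,4], [1,2], [1,3], [1,4], [2,3], [2,4], [3,4]
  2-simplices (10): [0,1,2], [0,1,3], [0,1,4], [0,2,3], [0,2,4], [0,3,4], [1,2,3], [1,2,4], [1,3,4], [2,3,4]
  3-simplices (5): [0,1,2,3], [0,1,2,4], [0,1,3,4], [0,2,3,4], [1,2,3,4]

Hence C_0 ≅ Z^5, C_1 ≅ Z^10, C_2 ≅ Z^10, C_3 ≅ Z^5.

∂_1: C_1 → C_0 sends each edge [p,q] (with p < q) to q − p. For instance
  ∂[3,4] = [4] − [3].
The 5×10 boundary matrix has rank 4 and Smith normal form diag(1,1,1,1).

The boundary map ∂_2: C_2 → C_1 sends each 2-simplex [p,q,r] to [q,r] − [p,r] + [p,q]. For instance
  ∂[0,1,3] = [1,3] − [0,3] + [0,1],
  ∂[1,3,4] = [3,4] − [1,4] + [1,3].
The resulting 10×10 matrix has rank 6, and its Smith normal form has invariant factors (1,1,1,1,1,1).

The boundary map ∂_3: C_3 → C_2 sends each 3-simplex σ to the alternating sum Σ_i (−1)^i (σ with its i-th vertex removed). For instance
  ∂[0,2,3,4] = [2,3,4] − [0,3,4] + [0,2,4] − [0,2,3],
  ∂[1,2,3,4] = [2,3,4] − [1,3,4] + [1,2,4] − [1,2,3].
As a 10×5 matrix over Z this has rank 4, with invariant factors (1,1,1,1).

Reading off H_k = ker ∂_k / im ∂_{k+1}:

  H_0: rank C_0 − rank ∂_1 = 5 − 4 = 1, and the invariant factors of ∂_1 are all 1, so H_0 = Z.
  H_1: rank ker ∂_1 − rank ∂_2 = (10 − 4) − 6 = 0, and the invariant factors of ∂_2 are all 1, so H_1 = 0.
  H_2: rank ker ∂_2 − rank ∂_3 = (10 − 6) − 4 = 0, and the invariant factors of ∂_3 are all 1, so H_2 = 0.
  H_3: rank ker ∂_3 − rank ∂_4 = (5 − 4) − 0 = 1, and there is no ∂_4, so H_3 = Z.

(K is a triangulation of the 3-sphere S^3.)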